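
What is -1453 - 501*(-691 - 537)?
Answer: 613775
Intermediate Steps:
-1453 - 501*(-691 - 537) = -1453 - 501*(-1228) = -1453 + 615228 = 613775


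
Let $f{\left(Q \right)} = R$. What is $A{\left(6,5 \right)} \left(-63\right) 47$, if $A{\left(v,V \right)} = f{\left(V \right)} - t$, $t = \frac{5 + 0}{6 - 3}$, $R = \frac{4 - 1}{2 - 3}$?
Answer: $13818$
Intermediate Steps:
$R = -3$ ($R = \frac{3}{-1} = 3 \left(-1\right) = -3$)
$t = \frac{5}{3} \approx 1.6667$
$f{\left(Q \right)} = -3$
$A{\left(v,V \right)} = - \frac{14}{3}$ ($A{\left(v,V \right)} = -3 - \frac{5}{3} = - \frac{14}{3}$)
$A{\left(6,5 \right)} \left(-63\right) 47 = \left(- \frac{14}{3}\right) \left(-63\right) 47 = 294 \cdot 47 = 13818$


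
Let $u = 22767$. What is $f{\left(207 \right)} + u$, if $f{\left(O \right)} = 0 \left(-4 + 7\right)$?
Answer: $22767$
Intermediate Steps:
$f{\left(O \right)} = 0$ ($f{\left(O \right)} = 0 \cdot 3 = 0$)
$f{\left(207 \right)} + u = 0 + 22767 = 22767$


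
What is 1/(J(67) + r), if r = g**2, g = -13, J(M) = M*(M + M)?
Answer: 1/9147 ≈ 0.00010933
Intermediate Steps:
J(M) = 2*M**2 (J(M) = M*(2*M) = 2*M**2)
r = 169 (r = (-13)**2 = 169)
1/(J(67) + r) = 1/(2*67**2 + 169) = 1/(2*4489 + 169) = 1/(8978 + 169) = 1/9147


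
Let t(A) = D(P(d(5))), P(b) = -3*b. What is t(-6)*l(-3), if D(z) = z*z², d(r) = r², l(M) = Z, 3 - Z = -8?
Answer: -4640625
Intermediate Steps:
Z = 11 (Z = 3 - 1*(-8) = 3 + 8 = 11)
l(M) = 11
D(z) = z³
t(A) = -421875 (t(A) = (-3*5²)³ = (-3*25)³ = (-75)³ = -421875)
t(-6)*l(-3) = -421875*11 = -4640625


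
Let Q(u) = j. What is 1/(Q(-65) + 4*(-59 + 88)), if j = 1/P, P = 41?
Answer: 41/4757 ≈ 0.0086189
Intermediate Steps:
j = 1/41 ≈ 0.024390
Q(u) = 1/41
1/(Q(-65) + 4*(-59 + 88)) = 1/(1/41 + 4*(-59 + 88)) = 1/(1/41 + 4*29) = 1/(1/41 + 116) = 1/(4757/41) = 41/4757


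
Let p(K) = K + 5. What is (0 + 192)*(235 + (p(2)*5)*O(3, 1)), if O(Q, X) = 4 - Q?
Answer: 51840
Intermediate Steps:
p(K) = 5 + K
(0 + 192)*(235 + (p(2)*5)*O(3, 1)) = (0 + 192)*(235 + ((5 + 2)*5)*(4 - 1*3)) = 192*(235 + (7*5)*(4 - 3)) = 192*(235 + 35*1) = 192*(235 + 35) = 192*270 = 51840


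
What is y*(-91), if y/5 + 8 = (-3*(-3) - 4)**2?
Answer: -7735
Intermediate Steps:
y = 85 (y = -40 + 5*(-3*(-3) - 4)**2 = -40 + 5*(9 - 4)**2 = -40 + 5*5**2 = -40 + 5*25 = -40 + 125 = 85)
y*(-91) = 85*(-91) = -7735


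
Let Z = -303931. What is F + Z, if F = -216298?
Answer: -520229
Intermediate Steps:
F + Z = -216298 - 303931 = -520229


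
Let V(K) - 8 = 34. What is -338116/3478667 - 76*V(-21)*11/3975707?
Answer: -1466393103716/13830160742569 ≈ -0.10603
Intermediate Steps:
V(K) = 42 (V(K) = 8 + 34 = 42)
-338116/3478667 - 76*V(-21)*11/3975707 = -338116/3478667 - 3192*11/3975707 = -338116*1/3478667 - 76*462*(1/3975707) = -338116/3478667 - 35112*1/3975707 = -338116/3478667 - 35112/3975707 = -1466393103716/13830160742569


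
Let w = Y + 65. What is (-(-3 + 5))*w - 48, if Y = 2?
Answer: -182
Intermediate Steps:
w = 67 (w = 2 + 65 = 67)
(-(-3 + 5))*w - 48 = -(-3 + 5)*67 - 48 = -1*2*67 - 48 = -2*67 - 48 = -134 - 48 = -182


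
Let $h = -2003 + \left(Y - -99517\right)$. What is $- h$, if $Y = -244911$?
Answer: $147397$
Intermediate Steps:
$h = -147397$ ($h = -2003 - 145394 = -147397$)
$- h = \left(-1\right) \left(-147397\right) = 147397$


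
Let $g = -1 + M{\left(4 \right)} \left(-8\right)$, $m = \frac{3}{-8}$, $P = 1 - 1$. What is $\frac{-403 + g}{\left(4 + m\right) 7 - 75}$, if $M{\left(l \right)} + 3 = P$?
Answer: $\frac{3040}{397} \approx 7.6574$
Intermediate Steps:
$P = 0$
$M{\left(l \right)} = -3$ ($M{\left(l \right)} = -3 + 0 = -3$)
$m = - \frac{3}{8}$ ($m = 3 \left(- \frac{1}{8}\right) = - \frac{3}{8} \approx -0.375$)
$g = 23$ ($g = -1 - -24 = -1 + 24 = 23$)
$\frac{-403 + g}{\left(4 + m\right) 7 - 75} = \frac{-403 + 23}{\left(4 - \frac{3}{8}\right) 7 - 75} = - \frac{380}{\frac{29}{8} \cdot 7 - 75} = - \frac{380}{\frac{203}{8} - 75} = - \frac{380}{- \frac{397}{8}} = \left(-380\right) \left(- \frac{8}{397}\right) = \frac{3040}{397}$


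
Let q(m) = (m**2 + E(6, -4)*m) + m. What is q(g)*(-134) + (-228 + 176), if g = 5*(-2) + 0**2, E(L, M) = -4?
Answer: -17472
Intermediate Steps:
g = -10 (g = -10 + 0 = -10)
q(m) = m**2 - 3*m (q(m) = (m**2 - 4*m) + m = m**2 - 3*m)
q(g)*(-134) + (-228 + 176) = -10*(-3 - 10)*(-134) + (-228 + 176) = -10*(-13)*(-134) - 52 = 130*(-134) - 52 = -17420 - 52 = -17472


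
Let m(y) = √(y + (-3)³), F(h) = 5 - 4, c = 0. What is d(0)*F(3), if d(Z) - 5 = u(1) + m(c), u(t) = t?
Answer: 6 + 3*I*√3 ≈ 6.0 + 5.1962*I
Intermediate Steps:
F(h) = 1
m(y) = √(-27 + y) (m(y) = √(y - 27) = √(-27 + y))
d(Z) = 6 + 3*I*√3 (d(Z) = 5 + (1 + √(-27 + 0)) = 5 + (1 + √(-27)) = 5 + (1 + 3*I*√3) = 6 + 3*I*√3)
d(0)*F(3) = (6 + 3*I*√3)*1 = 6 + 3*I*√3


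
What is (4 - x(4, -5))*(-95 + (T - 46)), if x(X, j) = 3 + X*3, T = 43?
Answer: 1078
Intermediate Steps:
x(X, j) = 3 + 3*X
(4 - x(4, -5))*(-95 + (T - 46)) = (4 - (3 + 3*4))*(-95 + (43 - 46)) = (4 - (3 + 12))*(-95 - 3) = (4 - 1*15)*(-98) = (4 - 15)*(-98) = -11*(-98) = 1078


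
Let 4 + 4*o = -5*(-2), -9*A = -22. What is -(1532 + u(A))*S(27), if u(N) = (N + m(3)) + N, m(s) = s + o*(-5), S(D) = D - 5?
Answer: -303413/9 ≈ -33713.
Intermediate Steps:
A = 22/9 (A = -⅑*(-22) = 22/9 ≈ 2.4444)
S(D) = -5 + D
o = 3/2 (o = -1 + (-5*(-2))/4 = -1 + (¼)*10 = -1 + 5/2 = 3/2 ≈ 1.5000)
m(s) = -15/2 + s (m(s) = s + (3/2)*(-5) = s - 15/2 = -15/2 + s)
u(N) = -9/2 + 2*N (u(N) = (N + (-15/2 + 3)) + N = (N - 9/2) + N = (-9/2 + N) + N = -9/2 + 2*N)
-(1532 + u(A))*S(27) = -(1532 + (-9/2 + 2*(22/9)))*(-5 + 27) = -(1532 + (-9/2 + 44/9))*22 = -(1532 + 7/18)*22 = -27583*22/18 = -1*303413/9 = -303413/9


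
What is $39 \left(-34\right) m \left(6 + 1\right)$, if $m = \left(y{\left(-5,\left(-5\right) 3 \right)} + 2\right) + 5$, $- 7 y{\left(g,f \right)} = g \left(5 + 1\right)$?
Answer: $-104754$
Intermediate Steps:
$y{\left(g,f \right)} = - \frac{6 g}{7}$ ($y{\left(g,f \right)} = - \frac{g \left(5 + 1\right)}{7} = - \frac{g 6}{7} = - \frac{6 g}{7}$)
$m = \frac{79}{7}$ ($m = \left(\left(- \frac{6}{7}\right) \left(-5\right) + 2\right) + 5 = \left(\frac{30}{7} + 2\right) + 5 = \frac{44}{7} + 5 = \frac{79}{7} \approx 11.286$)
$39 \left(-34\right) m \left(6 + 1\right) = 39 \left(-34\right) \frac{79 \left(6 + 1\right)}{7} = - 1326 \cdot \frac{79}{7} \cdot 7 = \left(-1326\right) 79 = -104754$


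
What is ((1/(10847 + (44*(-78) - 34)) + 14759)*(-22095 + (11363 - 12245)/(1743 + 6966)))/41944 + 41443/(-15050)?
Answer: -939263499263432663/120767635432675 ≈ -7777.4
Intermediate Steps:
((1/(10847 + (44*(-78) - 34)) + 14759)*(-22095 + (11363 - 12245)/(1743 + 6966)))/41944 + 41443/(-15050) = ((1/(10847 + (-3432 - 34)) + 14759)*(-22095 - 882/8709))*(1/41944) + 41443*(-1/15050) = ((1/(10847 - 3466) + 14759)*(-22095 - 882*1/8709))*(1/41944) - 41443/15050 = ((1/7381 + 14759)*(-22095 - 294/2903))*(1/41944) - 41443/15050 = ((1/7381 + 14759)*(-64142079/2903))*(1/41944) - 41443/15050 = ((108936180/7381)*(-64142079/2903))*(1/41944) - 41443/15050 = -6987393063518220/21427043*1/41944 - 41443/15050 = -1746848265879555/224683972898 - 41443/15050 = -939263499263432663/120767635432675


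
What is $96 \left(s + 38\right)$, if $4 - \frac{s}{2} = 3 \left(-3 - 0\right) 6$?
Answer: $14784$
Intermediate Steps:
$s = 116$ ($s = 8 - 2 \cdot 3 \left(-3 - 0\right) 6 = 8 - 2 \cdot 3 \left(-3 + 0\right) 6 = 8 - 2 \cdot 3 \left(-3\right) 6 = 8 - 2 \left(\left(-9\right) 6\right) = 8 - -108 = 8 + 108 = 116$)
$96 \left(s + 38\right) = 96 \left(116 + 38\right) = 96 \cdot 154 = 14784$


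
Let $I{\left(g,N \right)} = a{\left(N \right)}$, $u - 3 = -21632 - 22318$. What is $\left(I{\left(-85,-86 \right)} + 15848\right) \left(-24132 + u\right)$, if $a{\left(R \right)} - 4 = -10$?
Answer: $-1078507518$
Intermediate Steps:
$a{\left(R \right)} = -6$ ($a{\left(R \right)} = 4 - 10 = -6$)
$u = -43947$ ($u = 3 - 43950 = -43947$)
$I{\left(g,N \right)} = -6$
$\left(I{\left(-85,-86 \right)} + 15848\right) \left(-24132 + u\right) = \left(-6 + 15848\right) \left(-24132 - 43947\right) = 15842 \left(-68079\right) = -1078507518$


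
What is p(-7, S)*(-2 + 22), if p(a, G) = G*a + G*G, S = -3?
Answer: 600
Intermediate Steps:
p(a, G) = G² + G*a (p(a, G) = G*a + G² = G² + G*a)
p(-7, S)*(-2 + 22) = (-3*(-3 - 7))*(-2 + 22) = -3*(-10)*20 = 30*20 = 600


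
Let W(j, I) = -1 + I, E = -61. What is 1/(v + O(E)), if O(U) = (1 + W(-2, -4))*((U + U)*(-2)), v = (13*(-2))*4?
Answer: -1/1080 ≈ -0.00092593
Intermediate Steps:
v = -104 (v = -26*4 = -104)
O(U) = 16*U (O(U) = (1 + (-1 - 4))*((U + U)*(-2)) = (1 - 5)*((2*U)*(-2)) = -(-16)*U = 16*U)
1/(v + O(E)) = 1/(-104 + 16*(-61)) = 1/(-104 - 976) = 1/(-1080) = -1/1080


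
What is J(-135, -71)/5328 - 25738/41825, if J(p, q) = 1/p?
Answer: -3702574093/6016777200 ≈ -0.61537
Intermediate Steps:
J(-135, -71)/5328 - 25738/41825 = 1/(-135*5328) - 25738/41825 = -1/135*1/5328 - 25738*1/41825 = -1/719280 - 25738/41825 = -3702574093/6016777200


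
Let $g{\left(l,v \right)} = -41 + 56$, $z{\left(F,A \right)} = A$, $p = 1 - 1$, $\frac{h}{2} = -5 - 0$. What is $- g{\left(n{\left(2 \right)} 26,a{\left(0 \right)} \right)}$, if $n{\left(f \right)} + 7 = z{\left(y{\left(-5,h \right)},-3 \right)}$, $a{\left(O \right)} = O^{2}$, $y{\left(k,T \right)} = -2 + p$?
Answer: $-15$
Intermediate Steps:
$h = -10$ ($h = 2 \left(-5 - 0\right) = 2 \left(-5 + 0\right) = 2 \left(-5\right) = -10$)
$p = 0$ ($p = 1 - 1 = 0$)
$y{\left(k,T \right)} = -2$ ($y{\left(k,T \right)} = -2 + 0 = -2$)
$n{\left(f \right)} = -10$ ($n{\left(f \right)} = -7 - 3 = -10$)
$g{\left(l,v \right)} = 15$
$- g{\left(n{\left(2 \right)} 26,a{\left(0 \right)} \right)} = \left(-1\right) 15 = -15$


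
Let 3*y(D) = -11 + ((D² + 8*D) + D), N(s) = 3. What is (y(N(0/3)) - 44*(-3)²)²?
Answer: 1352569/9 ≈ 1.5029e+5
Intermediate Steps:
y(D) = -11/3 + 3*D + D²/3 (y(D) = (-11 + ((D² + 8*D) + D))/3 = (-11 + (D² + 9*D))/3 = (-11 + D² + 9*D)/3 = -11/3 + 3*D + D²/3)
(y(N(0/3)) - 44*(-3)²)² = ((-11/3 + 3*3 + (⅓)*3²) - 44*(-3)²)² = ((-11/3 + 9 + (⅓)*9) - 44*9)² = ((-11/3 + 9 + 3) - 396)² = (25/3 - 396)² = (-1163/3)² = 1352569/9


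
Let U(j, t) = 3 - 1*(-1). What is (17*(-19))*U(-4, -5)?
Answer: -1292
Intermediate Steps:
U(j, t) = 4 (U(j, t) = 3 + 1 = 4)
(17*(-19))*U(-4, -5) = (17*(-19))*4 = -323*4 = -1292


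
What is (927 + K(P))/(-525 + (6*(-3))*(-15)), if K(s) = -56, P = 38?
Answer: -871/255 ≈ -3.4157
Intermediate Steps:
(927 + K(P))/(-525 + (6*(-3))*(-15)) = (927 - 56)/(-525 + (6*(-3))*(-15)) = 871/(-525 - 18*(-15)) = 871/(-525 + 270) = 871/(-255) = 871*(-1/255) = -871/255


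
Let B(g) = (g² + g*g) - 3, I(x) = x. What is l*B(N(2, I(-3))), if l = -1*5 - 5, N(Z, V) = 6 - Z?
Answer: -290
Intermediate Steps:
B(g) = -3 + 2*g² (B(g) = (g² + g²) - 3 = 2*g² - 3 = -3 + 2*g²)
l = -10 (l = -5 - 5 = -10)
l*B(N(2, I(-3))) = -10*(-3 + 2*(6 - 1*2)²) = -10*(-3 + 2*(6 - 2)²) = -10*(-3 + 2*4²) = -10*(-3 + 2*16) = -10*(-3 + 32) = -10*29 = -290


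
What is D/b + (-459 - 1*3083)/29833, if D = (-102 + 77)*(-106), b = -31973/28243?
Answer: -2232932808716/953850509 ≈ -2341.0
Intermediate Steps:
b = -31973/28243 (b = -31973*1/28243 = -31973/28243 ≈ -1.1321)
D = 2650 (D = -25*(-106) = 2650)
D/b + (-459 - 1*3083)/29833 = 2650/(-31973/28243) + (-459 - 1*3083)/29833 = 2650*(-28243/31973) + (-459 - 3083)*(1/29833) = -74843950/31973 - 3542*1/29833 = -74843950/31973 - 3542/29833 = -2232932808716/953850509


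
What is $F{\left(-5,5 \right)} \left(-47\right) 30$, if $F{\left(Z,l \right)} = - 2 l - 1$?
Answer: $15510$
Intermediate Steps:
$F{\left(Z,l \right)} = -1 - 2 l$
$F{\left(-5,5 \right)} \left(-47\right) 30 = \left(-1 - 10\right) \left(-47\right) 30 = \left(-11\right) \left(-47\right) 30 = 517 \cdot 30 = 15510$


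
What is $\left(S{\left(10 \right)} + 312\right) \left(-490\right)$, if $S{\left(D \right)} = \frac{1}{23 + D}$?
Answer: $- \frac{5045530}{33} \approx -1.5289 \cdot 10^{5}$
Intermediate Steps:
$\left(S{\left(10 \right)} + 312\right) \left(-490\right) = \left(\frac{1}{23 + 10} + 312\right) \left(-490\right) = \left(\frac{1}{33} + 312\right) \left(-490\right) = \frac{10297}{33} \left(-490\right) = - \frac{5045530}{33}$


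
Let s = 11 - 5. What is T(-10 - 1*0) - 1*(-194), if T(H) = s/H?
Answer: 967/5 ≈ 193.40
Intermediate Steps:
s = 6
T(H) = 6/H
T(-10 - 1*0) - 1*(-194) = 6/(-10 - 1*0) - 1*(-194) = 6/(-10 + 0) + 194 = 6/(-10) + 194 = 6*(-⅒) + 194 = -⅗ + 194 = 967/5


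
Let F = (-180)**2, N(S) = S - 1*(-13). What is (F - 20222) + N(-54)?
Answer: 12137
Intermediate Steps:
N(S) = 13 + S (N(S) = S + 13 = 13 + S)
F = 32400
(F - 20222) + N(-54) = (32400 - 20222) + (13 - 54) = 12178 - 41 = 12137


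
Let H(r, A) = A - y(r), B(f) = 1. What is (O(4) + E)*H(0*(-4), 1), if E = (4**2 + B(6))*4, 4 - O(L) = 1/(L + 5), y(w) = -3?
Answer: 2588/9 ≈ 287.56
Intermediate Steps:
O(L) = 4 - 1/(5 + L) (O(L) = 4 - 1/(L + 5) = 4 - 1/(5 + L))
E = 68 (E = (4**2 + 1)*4 = (16 + 1)*4 = 17*4 = 68)
H(r, A) = 3 + A (H(r, A) = A - 1*(-3) = A + 3 = 3 + A)
(O(4) + E)*H(0*(-4), 1) = ((19 + 4*4)/(5 + 4) + 68)*(3 + 1) = ((19 + 16)/9 + 68)*4 = ((1/9)*35 + 68)*4 = (35/9 + 68)*4 = (647/9)*4 = 2588/9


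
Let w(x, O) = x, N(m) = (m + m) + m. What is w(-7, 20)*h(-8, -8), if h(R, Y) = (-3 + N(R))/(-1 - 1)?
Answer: -189/2 ≈ -94.500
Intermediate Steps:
N(m) = 3*m (N(m) = 2*m + m = 3*m)
h(R, Y) = 3/2 - 3*R/2 (h(R, Y) = (-3 + 3*R)/(-1 - 1) = (-3 + 3*R)/(-2) = (-3 + 3*R)*(-½) = 3/2 - 3*R/2)
w(-7, 20)*h(-8, -8) = -7*(3/2 - 3/2*(-8)) = -7*(3/2 + 12) = -7*27/2 = -189/2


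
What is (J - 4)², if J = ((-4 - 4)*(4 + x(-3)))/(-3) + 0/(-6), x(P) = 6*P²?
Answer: 204304/9 ≈ 22700.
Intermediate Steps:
J = 464/3 (J = ((-4 - 4)*(4 + 6*(-3)²))/(-3) + 0/(-6) = -8*(4 + 6*9)*(-⅓) + 0*(-⅙) = -8*(4 + 54)*(-⅓) + 0 = -8*58*(-⅓) + 0 = -464*(-⅓) + 0 = 464/3 + 0 = 464/3 ≈ 154.67)
(J - 4)² = (464/3 - 4)² = (452/3)² = 204304/9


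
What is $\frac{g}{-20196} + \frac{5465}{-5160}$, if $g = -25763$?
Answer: $\frac{376099}{1736856} \approx 0.21654$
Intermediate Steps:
$\frac{g}{-20196} + \frac{5465}{-5160} = - \frac{25763}{-20196} + \frac{5465}{-5160} = \left(-25763\right) \left(- \frac{1}{20196}\right) + 5465 \left(- \frac{1}{5160}\right) = \frac{25763}{20196} - \frac{1093}{1032} = \frac{376099}{1736856}$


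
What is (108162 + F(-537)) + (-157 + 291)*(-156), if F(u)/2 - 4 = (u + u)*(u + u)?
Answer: 2394218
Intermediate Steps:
F(u) = 8 + 8*u**2 (F(u) = 8 + 2*((u + u)*(u + u)) = 8 + 2*((2*u)*(2*u)) = 8 + 2*(4*u**2) = 8 + 8*u**2)
(108162 + F(-537)) + (-157 + 291)*(-156) = (108162 + (8 + 8*(-537)**2)) + (-157 + 291)*(-156) = (108162 + (8 + 8*288369)) + 134*(-156) = (108162 + (8 + 2306952)) - 20904 = (108162 + 2306960) - 20904 = 2415122 - 20904 = 2394218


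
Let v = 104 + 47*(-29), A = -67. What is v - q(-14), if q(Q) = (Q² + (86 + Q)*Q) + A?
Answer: -380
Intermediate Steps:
v = -1259 (v = 104 - 1363 = -1259)
q(Q) = -67 + Q² + Q*(86 + Q) (q(Q) = (Q² + (86 + Q)*Q) - 67 = (Q² + Q*(86 + Q)) - 67 = -67 + Q² + Q*(86 + Q))
v - q(-14) = -1259 - (-67 + 2*(-14)² + 86*(-14)) = -1259 - (-67 + 2*196 - 1204) = -1259 - (-67 + 392 - 1204) = -1259 - 1*(-879) = -1259 + 879 = -380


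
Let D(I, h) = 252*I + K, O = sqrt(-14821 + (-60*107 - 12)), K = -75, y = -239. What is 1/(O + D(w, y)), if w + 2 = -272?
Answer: -69123/4778010382 - I*sqrt(21253)/4778010382 ≈ -1.4467e-5 - 3.0511e-8*I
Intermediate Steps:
w = -274 (w = -2 - 272 = -274)
O = I*sqrt(21253) (O = sqrt(-14821 + (-6420 - 12)) = sqrt(-14821 - 6432) = sqrt(-21253) = I*sqrt(21253) ≈ 145.78*I)
D(I, h) = -75 + 252*I (D(I, h) = 252*I - 75 = -75 + 252*I)
1/(O + D(w, y)) = 1/(I*sqrt(21253) + (-75 + 252*(-274))) = 1/(I*sqrt(21253) + (-75 - 69048)) = 1/(I*sqrt(21253) - 69123) = 1/(-69123 + I*sqrt(21253))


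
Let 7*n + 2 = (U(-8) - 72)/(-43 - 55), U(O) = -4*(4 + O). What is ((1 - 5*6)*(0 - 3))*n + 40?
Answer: 1090/49 ≈ 22.245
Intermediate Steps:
U(O) = -16 - 4*O
n = -10/49 (n = -2/7 + (((-16 - 4*(-8)) - 72)/(-43 - 55))/7 = -2/7 + (((-16 + 32) - 72)/(-98))/7 = -2/7 + ((16 - 72)*(-1/98))/7 = -2/7 + (-56*(-1/98))/7 = -2/7 + (⅐)*(4/7) = -2/7 + 4/49 = -10/49 ≈ -0.20408)
((1 - 5*6)*(0 - 3))*n + 40 = ((1 - 5*6)*(0 - 3))*(-10/49) + 40 = ((1 - 30)*(-3))*(-10/49) + 40 = -29*(-3)*(-10/49) + 40 = 87*(-10/49) + 40 = -870/49 + 40 = 1090/49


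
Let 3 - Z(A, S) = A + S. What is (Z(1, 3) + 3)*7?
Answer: 14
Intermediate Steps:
Z(A, S) = 3 - A - S (Z(A, S) = 3 - (A + S) = 3 + (-A - S) = 3 - A - S)
(Z(1, 3) + 3)*7 = ((3 - 1*1 - 1*3) + 3)*7 = ((3 - 1 - 3) + 3)*7 = (-1 + 3)*7 = 2*7 = 14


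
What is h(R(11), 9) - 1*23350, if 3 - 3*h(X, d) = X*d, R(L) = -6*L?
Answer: -23151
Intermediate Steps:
h(X, d) = 1 - X*d/3
h(R(11), 9) - 1*23350 = (1 - 1/3*(-6*11)*9) - 1*23350 = (1 - 1/3*(-66)*9) - 23350 = (1 + 198) - 23350 = 199 - 23350 = -23151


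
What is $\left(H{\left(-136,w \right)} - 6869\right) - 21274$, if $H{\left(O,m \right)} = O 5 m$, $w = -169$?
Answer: $86777$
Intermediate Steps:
$H{\left(O,m \right)} = 5 O m$
$\left(H{\left(-136,w \right)} - 6869\right) - 21274 = \left(5 \left(-136\right) \left(-169\right) - 6869\right) - 21274 = \left(114920 - 6869\right) - 21274 = 108051 - 21274 = 86777$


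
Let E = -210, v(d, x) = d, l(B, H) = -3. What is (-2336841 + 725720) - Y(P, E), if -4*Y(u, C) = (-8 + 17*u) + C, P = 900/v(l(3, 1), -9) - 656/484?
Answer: -390214415/242 ≈ -1.6125e+6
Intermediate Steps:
P = -36464/121 (P = 900/(-3) - 656/484 = 900*(-⅓) - 656*1/484 = -300 - 164/121 = -36464/121 ≈ -301.36)
Y(u, C) = 2 - 17*u/4 - C/4 (Y(u, C) = -((-8 + 17*u) + C)/4 = -(-8 + C + 17*u)/4 = 2 - 17*u/4 - C/4)
(-2336841 + 725720) - Y(P, E) = (-2336841 + 725720) - (2 - 17/4*(-36464/121) - ¼*(-210)) = -1611121 - (2 + 154972/121 + 105/2) = -1611121 - 1*323133/242 = -1611121 - 323133/242 = -390214415/242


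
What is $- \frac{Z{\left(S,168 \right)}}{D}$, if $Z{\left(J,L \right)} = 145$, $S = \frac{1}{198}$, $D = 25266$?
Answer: $- \frac{145}{25266} \approx -0.0057389$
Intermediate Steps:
$S = \frac{1}{198} \approx 0.0050505$
$- \frac{Z{\left(S,168 \right)}}{D} = - \frac{145}{25266}$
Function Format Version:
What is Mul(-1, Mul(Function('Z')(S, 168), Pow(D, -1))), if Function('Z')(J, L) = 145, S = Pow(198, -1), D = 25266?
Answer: Rational(-145, 25266) ≈ -0.0057389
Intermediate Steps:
S = Rational(1, 198) ≈ 0.0050505
Mul(-1, Mul(Function('Z')(S, 168), Pow(D, -1))) = Mul(-1, Mul(145, Pow(25266, -1))) = Mul(-1, Mul(145, Rational(1, 25266))) = Mul(-1, Rational(145, 25266)) = Rational(-145, 25266)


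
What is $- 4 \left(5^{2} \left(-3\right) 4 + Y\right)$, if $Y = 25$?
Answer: $1100$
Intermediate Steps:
$- 4 \left(5^{2} \left(-3\right) 4 + Y\right) = - 4 \left(5^{2} \left(-3\right) 4 + 25\right) = - 4 \left(25 \left(-3\right) 4 + 25\right) = - 4 \left(\left(-75\right) 4 + 25\right) = - 4 \left(-300 + 25\right) = \left(-4\right) \left(-275\right) = 1100$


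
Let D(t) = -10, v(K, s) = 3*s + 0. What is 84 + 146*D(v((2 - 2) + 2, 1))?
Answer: -1376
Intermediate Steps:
v(K, s) = 3*s
84 + 146*D(v((2 - 2) + 2, 1)) = 84 + 146*(-10) = 84 - 1460 = -1376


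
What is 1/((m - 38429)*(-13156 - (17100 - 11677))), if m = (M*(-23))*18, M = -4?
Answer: 1/683205567 ≈ 1.4637e-9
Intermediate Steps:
m = 1656 (m = -4*(-23)*18 = 92*18 = 1656)
1/((m - 38429)*(-13156 - (17100 - 11677))) = 1/((1656 - 38429)*(-13156 - (17100 - 11677))) = 1/(-36773*(-13156 - 1*5423)) = 1/(-36773*(-13156 - 5423)) = 1/(-36773*(-18579)) = 1/683205567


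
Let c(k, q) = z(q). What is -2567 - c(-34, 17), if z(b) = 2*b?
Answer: -2601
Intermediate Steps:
c(k, q) = 2*q
-2567 - c(-34, 17) = -2567 - 2*17 = -2567 - 1*34 = -2567 - 34 = -2601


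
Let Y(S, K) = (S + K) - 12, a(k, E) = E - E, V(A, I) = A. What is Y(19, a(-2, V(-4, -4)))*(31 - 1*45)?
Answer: -98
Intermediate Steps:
a(k, E) = 0
Y(S, K) = -12 + K + S (Y(S, K) = (K + S) - 12 = -12 + K + S)
Y(19, a(-2, V(-4, -4)))*(31 - 1*45) = (-12 + 0 + 19)*(31 - 1*45) = 7*(31 - 45) = 7*(-14) = -98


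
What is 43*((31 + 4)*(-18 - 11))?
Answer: -43645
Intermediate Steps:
43*((31 + 4)*(-18 - 11)) = 43*(35*(-29)) = 43*(-1015) = -43645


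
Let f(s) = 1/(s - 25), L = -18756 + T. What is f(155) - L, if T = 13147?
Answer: 729171/130 ≈ 5609.0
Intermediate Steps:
L = -5609 (L = -18756 + 13147 = -5609)
f(s) = 1/(-25 + s)
f(155) - L = 1/(-25 + 155) - 1*(-5609) = 1/130 + 5609 = 729171/130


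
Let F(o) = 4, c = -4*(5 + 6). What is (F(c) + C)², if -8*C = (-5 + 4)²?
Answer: 961/64 ≈ 15.016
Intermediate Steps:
c = -44 (c = -4*11 = -44)
C = -⅛ (C = -(-5 + 4)²/8 = -⅛*(-1)² = -⅛*1 = -⅛ ≈ -0.12500)
(F(c) + C)² = (4 - ⅛)² = (31/8)² = 961/64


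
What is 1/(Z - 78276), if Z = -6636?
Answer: -1/84912 ≈ -1.1777e-5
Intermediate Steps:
1/(Z - 78276) = 1/(-6636 - 78276) = 1/(-84912) = -1/84912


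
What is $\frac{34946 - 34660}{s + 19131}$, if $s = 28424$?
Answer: $\frac{286}{47555} \approx 0.0060141$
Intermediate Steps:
$\frac{34946 - 34660}{s + 19131} = \frac{34946 - 34660}{28424 + 19131} = \frac{286}{47555}$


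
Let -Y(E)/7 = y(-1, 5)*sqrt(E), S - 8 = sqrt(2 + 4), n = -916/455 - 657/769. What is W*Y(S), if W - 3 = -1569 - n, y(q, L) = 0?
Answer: 0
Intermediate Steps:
n = -1003339/349895 (n = -916*1/455 - 657*1/769 = -916/455 - 657/769 = -1003339/349895 ≈ -2.8675)
S = 8 + sqrt(6) (S = 8 + sqrt(2 + 4) = 8 + sqrt(6) ≈ 10.449)
Y(E) = 0 (Y(E) = -0*sqrt(E) = -7*0 = 0)
W = -546932231/349895 (W = 3 + (-1569 - 1*(-1003339/349895)) = 3 + (-1569 + 1003339/349895) = 3 - 547981916/349895 = -546932231/349895 ≈ -1563.1)
W*Y(S) = -546932231/349895*0 = 0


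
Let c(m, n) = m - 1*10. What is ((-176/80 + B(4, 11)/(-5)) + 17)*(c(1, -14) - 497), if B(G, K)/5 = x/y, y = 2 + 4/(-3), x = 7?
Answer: -10879/5 ≈ -2175.8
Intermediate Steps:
y = 2/3 (y = 2 + 4*(-1/3) = 2 - 4/3 = 2/3 ≈ 0.66667)
c(m, n) = -10 + m (c(m, n) = m - 10 = -10 + m)
B(G, K) = 105/2 (B(G, K) = 5*(7/(2/3)) = 5*(7*(3/2)) = 5*(21/2) = 105/2)
((-176/80 + B(4, 11)/(-5)) + 17)*(c(1, -14) - 497) = ((-176/80 + (105/2)/(-5)) + 17)*((-10 + 1) - 497) = ((-176*1/80 + (105/2)*(-1/5)) + 17)*(-9 - 497) = ((-11/5 - 21/2) + 17)*(-506) = (-127/10 + 17)*(-506) = (43/10)*(-506) = -10879/5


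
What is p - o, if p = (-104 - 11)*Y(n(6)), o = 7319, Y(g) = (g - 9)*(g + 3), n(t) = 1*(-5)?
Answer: -10539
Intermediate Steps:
n(t) = -5
Y(g) = (-9 + g)*(3 + g)
p = -3220 (p = (-104 - 11)*(-27 + (-5)**2 - 6*(-5)) = -115*(-27 + 25 + 30) = -115*28 = -3220)
p - o = -3220 - 1*7319 = -3220 - 7319 = -10539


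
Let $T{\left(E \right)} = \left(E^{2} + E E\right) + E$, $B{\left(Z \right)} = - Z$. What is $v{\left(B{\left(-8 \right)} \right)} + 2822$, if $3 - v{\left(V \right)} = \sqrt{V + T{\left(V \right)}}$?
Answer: $2813$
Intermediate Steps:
$T{\left(E \right)} = E + 2 E^{2}$ ($T{\left(E \right)} = \left(E^{2} + E^{2}\right) + E = 2 E^{2} + E = E + 2 E^{2}$)
$v{\left(V \right)} = 3 - \sqrt{V + V \left(1 + 2 V\right)}$
$v{\left(B{\left(-8 \right)} \right)} + 2822 = \left(3 - \sqrt{2} \sqrt{\left(-1\right) \left(-8\right) \left(1 - -8\right)}\right) + 2822 = \left(3 - \sqrt{2} \sqrt{8 \left(1 + 8\right)}\right) + 2822 = \left(3 - \sqrt{2} \sqrt{8 \cdot 9}\right) + 2822 = \left(3 - \sqrt{2} \sqrt{72}\right) + 2822 = \left(3 - \sqrt{2} \cdot 6 \sqrt{2}\right) + 2822 = \left(3 - 12\right) + 2822 = -9 + 2822 = 2813$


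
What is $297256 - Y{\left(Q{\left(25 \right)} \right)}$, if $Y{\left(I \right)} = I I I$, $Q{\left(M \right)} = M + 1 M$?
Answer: $172256$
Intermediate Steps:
$Q{\left(M \right)} = 2 M$ ($Q{\left(M \right)} = M + M = 2 M$)
$Y{\left(I \right)} = I^{3}$ ($Y{\left(I \right)} = I^{2} I = I^{3}$)
$297256 - Y{\left(Q{\left(25 \right)} \right)} = 297256 - \left(2 \cdot 25\right)^{3} = 297256 - 50^{3} = 297256 - 125000 = 172256$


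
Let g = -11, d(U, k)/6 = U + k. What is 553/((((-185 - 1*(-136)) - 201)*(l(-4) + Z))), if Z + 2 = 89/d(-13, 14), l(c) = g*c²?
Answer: 1659/122375 ≈ 0.013557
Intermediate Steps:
d(U, k) = 6*U + 6*k (d(U, k) = 6*(U + k) = 6*U + 6*k)
l(c) = -11*c²
Z = 77/6 (Z = -2 + 89/(6*(-13) + 6*14) = -2 + 89/(-78 + 84) = -2 + 89/6 = 77/6 ≈ 12.833)
553/((((-185 - 1*(-136)) - 201)*(l(-4) + Z))) = 553/((((-185 - 1*(-136)) - 201)*(-11*(-4)² + 77/6))) = 553/((((-185 + 136) - 201)*(-11*16 + 77/6))) = 553/(((-49 - 201)*(-176 + 77/6))) = 553/((-250*(-979/6))) = 553/(122375/3) = 553*(3/122375) = 1659/122375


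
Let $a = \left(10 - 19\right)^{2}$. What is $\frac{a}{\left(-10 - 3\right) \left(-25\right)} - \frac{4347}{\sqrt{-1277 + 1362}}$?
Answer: $\frac{81}{325} - \frac{4347 \sqrt{85}}{85} \approx -471.25$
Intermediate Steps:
$a = 81$ ($a = \left(-9\right)^{2} = 81$)
$\frac{a}{\left(-10 - 3\right) \left(-25\right)} - \frac{4347}{\sqrt{-1277 + 1362}} = \frac{81}{\left(-10 - 3\right) \left(-25\right)} - \frac{4347}{\sqrt{-1277 + 1362}} = \frac{81}{\left(-13\right) \left(-25\right)} - \frac{4347}{\sqrt{85}} = \frac{81}{325} - 4347 \frac{\sqrt{85}}{85} = 81 \cdot \frac{1}{325} - \frac{4347 \sqrt{85}}{85} = \frac{81}{325} - \frac{4347 \sqrt{85}}{85}$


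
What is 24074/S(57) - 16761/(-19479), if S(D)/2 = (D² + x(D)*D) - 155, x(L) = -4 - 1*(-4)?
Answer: 632069/133042 ≈ 4.7509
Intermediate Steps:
x(L) = 0 (x(L) = -4 + 4 = 0)
S(D) = -310 + 2*D² (S(D) = 2*((D² + 0*D) - 155) = 2*((D² + 0) - 155) = 2*(D² - 155) = 2*(-155 + D²) = -310 + 2*D²)
24074/S(57) - 16761/(-19479) = 24074/(-310 + 2*57²) - 16761/(-19479) = 24074/(-310 + 2*3249) - 16761*(-1/19479) = 24074/(-310 + 6498) + 37/43 = 24074/6188 + 37/43 = 24074*(1/6188) + 37/43 = 12037/3094 + 37/43 = 632069/133042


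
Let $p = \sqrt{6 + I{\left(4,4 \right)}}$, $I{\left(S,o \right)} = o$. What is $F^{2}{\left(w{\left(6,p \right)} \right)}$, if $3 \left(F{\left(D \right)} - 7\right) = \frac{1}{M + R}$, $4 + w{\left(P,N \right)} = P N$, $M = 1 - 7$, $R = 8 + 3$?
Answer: $\frac{11236}{225} \approx 49.938$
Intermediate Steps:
$R = 11$
$M = -6$
$p = \sqrt{10}$ ($p = \sqrt{6 + 4} = \sqrt{10} \approx 3.1623$)
$w{\left(P,N \right)} = -4 + N P$ ($w{\left(P,N \right)} = -4 + P N = -4 + N P$)
$F{\left(D \right)} = \frac{106}{15}$ ($F{\left(D \right)} = 7 + \frac{1}{3 \left(-6 + 11\right)} = 7 + \frac{1}{3 \cdot 5} = 7 + \frac{1}{3} \cdot \frac{1}{5} = 7 + \frac{1}{15} = \frac{106}{15}$)
$F^{2}{\left(w{\left(6,p \right)} \right)} = \left(\frac{106}{15}\right)^{2} = \frac{11236}{225}$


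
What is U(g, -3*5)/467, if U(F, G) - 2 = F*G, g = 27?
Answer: -403/467 ≈ -0.86296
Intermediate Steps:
U(F, G) = 2 + F*G
U(g, -3*5)/467 = (2 + 27*(-3*5))/467 = (2 + 27*(-15))*(1/467) = (2 - 405)*(1/467) = -403*1/467 = -403/467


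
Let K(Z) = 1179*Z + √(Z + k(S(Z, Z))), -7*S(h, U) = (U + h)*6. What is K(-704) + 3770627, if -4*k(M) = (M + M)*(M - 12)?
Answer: 2940611 + 8*I*√552563/7 ≈ 2.9406e+6 + 849.54*I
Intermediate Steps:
S(h, U) = -6*U/7 - 6*h/7 (S(h, U) = -(U + h)*6/7 = -(6*U + 6*h)/7 = -6*U/7 - 6*h/7)
k(M) = -M*(-12 + M)/2 (k(M) = -(M + M)*(M - 12)/4 = -2*M*(-12 + M)/4 = -M*(-12 + M)/2)
K(Z) = √(Z - 6*Z*(12 + 12*Z/7)/7) + 1179*Z (K(Z) = 1179*Z + √(Z + (-6*Z/7 - 6*Z/7)*(12 - (-6*Z/7 - 6*Z/7))/2) = 1179*Z + √(Z + (-12*Z/7)*(12 - (-12)*Z/7)/2) = 1179*Z + √(Z + (-12*Z/7)*(12 + 12*Z/7)/2) = 1179*Z + √(Z - 6*Z*(12 + 12*Z/7)/7) = √(Z - 6*Z*(12 + 12*Z/7)/7) + 1179*Z)
K(-704) + 3770627 = (1179*(-704) + √(-704*(-455 - 72*(-704)))/7) + 3770627 = (-830016 + √(-704*(-455 + 50688))/7) + 3770627 = (-830016 + √(-704*50233)/7) + 3770627 = (-830016 + √(-35364032)/7) + 3770627 = (-830016 + (8*I*√552563)/7) + 3770627 = (-830016 + 8*I*√552563/7) + 3770627 = 2940611 + 8*I*√552563/7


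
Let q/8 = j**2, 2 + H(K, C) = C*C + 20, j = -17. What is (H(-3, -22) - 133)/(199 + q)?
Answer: 41/279 ≈ 0.14695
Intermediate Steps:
H(K, C) = 18 + C**2 (H(K, C) = -2 + (C*C + 20) = -2 + (C**2 + 20) = -2 + (20 + C**2) = 18 + C**2)
q = 2312 (q = 8*(-17)**2 = 8*289 = 2312)
(H(-3, -22) - 133)/(199 + q) = ((18 + (-22)**2) - 133)/(199 + 2312) = ((18 + 484) - 133)/2511 = (502 - 133)*(1/2511) = 369*(1/2511) = 41/279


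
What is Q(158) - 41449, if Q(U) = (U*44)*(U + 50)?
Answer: 1404567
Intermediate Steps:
Q(U) = 44*U*(50 + U) (Q(U) = (44*U)*(50 + U) = 44*U*(50 + U))
Q(158) - 41449 = 44*158*(50 + 158) - 41449 = 44*158*208 - 41449 = 1446016 - 41449 = 1404567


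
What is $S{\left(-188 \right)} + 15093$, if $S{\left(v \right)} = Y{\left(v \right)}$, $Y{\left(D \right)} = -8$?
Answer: $15085$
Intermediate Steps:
$S{\left(v \right)} = -8$
$S{\left(-188 \right)} + 15093 = -8 + 15093 = 15085$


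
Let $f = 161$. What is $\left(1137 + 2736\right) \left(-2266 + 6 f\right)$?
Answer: $-5034900$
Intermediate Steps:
$\left(1137 + 2736\right) \left(-2266 + 6 f\right) = \left(1137 + 2736\right) \left(-2266 + 6 \cdot 161\right) = 3873 \left(-2266 + 966\right) = 3873 \left(-1300\right) = -5034900$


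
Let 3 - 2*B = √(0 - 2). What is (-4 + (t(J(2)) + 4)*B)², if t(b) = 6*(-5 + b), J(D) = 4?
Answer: (7 - I*√2)² ≈ 47.0 - 19.799*I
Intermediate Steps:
B = 3/2 - I*√2/2 (B = 3/2 - √(0 - 2)/2 = 3/2 - I*√2/2 ≈ 1.5 - 0.70711*I)
t(b) = -30 + 6*b
(-4 + (t(J(2)) + 4)*B)² = (-4 + ((-30 + 6*4) + 4)*(3/2 - I*√2/2))² = (-4 + ((-30 + 24) + 4)*(3/2 - I*√2/2))² = (-4 + (-6 + 4)*(3/2 - I*√2/2))² = (-4 - 2*(3/2 - I*√2/2))² = (-4 + (-3 + I*√2))² = (-7 + I*√2)²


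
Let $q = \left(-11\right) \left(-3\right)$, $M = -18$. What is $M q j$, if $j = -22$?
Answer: $13068$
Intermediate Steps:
$q = 33$
$M q j = \left(-18\right) 33 \left(-22\right) = \left(-594\right) \left(-22\right) = 13068$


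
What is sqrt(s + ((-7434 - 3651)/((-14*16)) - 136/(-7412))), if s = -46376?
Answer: I*sqrt(1726070354778)/6104 ≈ 215.24*I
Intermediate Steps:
sqrt(s + ((-7434 - 3651)/((-14*16)) - 136/(-7412))) = sqrt(-46376 + ((-7434 - 3651)/((-14*16)) - 136/(-7412))) = sqrt(-46376 + (-11085/(-224) - 136*(-1/7412))) = sqrt(-46376 + (-11085*(-1/224) + 2/109)) = sqrt(-46376 + (11085/224 + 2/109)) = sqrt(-46376 + 1208713/24416) = sqrt(-1131107703/24416) = I*sqrt(1726070354778)/6104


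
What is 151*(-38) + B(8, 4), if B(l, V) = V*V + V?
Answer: -5718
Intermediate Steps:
B(l, V) = V + V² (B(l, V) = V² + V = V + V²)
151*(-38) + B(8, 4) = 151*(-38) + 4*(1 + 4) = -5738 + 4*5 = -5738 + 20 = -5718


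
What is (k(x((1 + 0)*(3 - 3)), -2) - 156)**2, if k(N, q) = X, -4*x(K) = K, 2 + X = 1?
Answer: 24649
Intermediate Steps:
X = -1 (X = -2 + 1 = -1)
x(K) = -K/4
k(N, q) = -1
(k(x((1 + 0)*(3 - 3)), -2) - 156)**2 = (-1 - 156)**2 = (-157)**2 = 24649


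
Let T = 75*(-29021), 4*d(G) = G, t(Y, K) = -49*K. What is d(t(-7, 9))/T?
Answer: 147/2902100 ≈ 5.0653e-5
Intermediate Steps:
d(G) = G/4
T = -2176575
d(t(-7, 9))/T = ((-49*9)/4)/(-2176575) = ((¼)*(-441))*(-1/2176575) = -441/4*(-1/2176575) = 147/2902100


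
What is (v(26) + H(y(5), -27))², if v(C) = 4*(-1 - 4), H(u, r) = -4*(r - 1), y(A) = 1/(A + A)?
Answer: 8464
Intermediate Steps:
y(A) = 1/(2*A)
H(u, r) = 4 - 4*r (H(u, r) = -4*(-1 + r) = 4 - 4*r)
v(C) = -20 (v(C) = 4*(-5) = -20)
(v(26) + H(y(5), -27))² = (-20 + (4 - 4*(-27)))² = (-20 + (4 + 108))² = (-20 + 112)² = 92² = 8464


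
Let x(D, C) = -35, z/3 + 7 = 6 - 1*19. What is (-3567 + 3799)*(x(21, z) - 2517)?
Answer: -592064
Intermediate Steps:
z = -60 (z = -21 + 3*(6 - 1*19) = -21 + 3*(6 - 19) = -21 + 3*(-13) = -21 - 39 = -60)
(-3567 + 3799)*(x(21, z) - 2517) = (-3567 + 3799)*(-35 - 2517) = 232*(-2552) = -592064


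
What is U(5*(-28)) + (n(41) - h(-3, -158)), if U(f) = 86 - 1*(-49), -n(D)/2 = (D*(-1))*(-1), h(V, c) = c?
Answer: 211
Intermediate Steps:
n(D) = -2*D (n(D) = -2*D*(-1)*(-1) = -2*(-D)*(-1) = -2*D)
U(f) = 135 (U(f) = 86 + 49 = 135)
U(5*(-28)) + (n(41) - h(-3, -158)) = 135 + (-2*41 - 1*(-158)) = 135 + (-82 + 158) = 135 + 76 = 211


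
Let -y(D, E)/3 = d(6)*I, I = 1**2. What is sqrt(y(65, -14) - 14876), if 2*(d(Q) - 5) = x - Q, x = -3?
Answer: I*sqrt(59510)/2 ≈ 121.97*I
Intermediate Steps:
d(Q) = 7/2 - Q/2 (d(Q) = 5 + (-3 - Q)/2 = 5 + (-3/2 - Q/2) = 7/2 - Q/2)
I = 1
y(D, E) = -3/2 (y(D, E) = -3*(7/2 - 1/2*6) = -3*(7/2 - 3) = -3/2)
sqrt(y(65, -14) - 14876) = sqrt(-3/2 - 14876) = sqrt(-29755/2) = I*sqrt(59510)/2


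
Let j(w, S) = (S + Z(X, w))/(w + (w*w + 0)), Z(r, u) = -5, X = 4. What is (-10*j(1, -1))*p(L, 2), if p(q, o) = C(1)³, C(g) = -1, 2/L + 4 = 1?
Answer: -30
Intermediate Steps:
L = -⅔ (L = 2/(-4 + 1) = 2/(-3) = 2*(-⅓) = -⅔ ≈ -0.66667)
j(w, S) = (-5 + S)/(w + w²) (j(w, S) = (S - 5)/(w + (w*w + 0)) = (-5 + S)/(w + (w² + 0)) = (-5 + S)/(w + w²))
p(q, o) = -1 (p(q, o) = (-1)³ = -1)
(-10*j(1, -1))*p(L, 2) = -10*(-5 - 1)/(1*(1 + 1))*(-1) = -10*(-6)/2*(-1) = -10*(-3)*(-1) = 30*(-1) = -30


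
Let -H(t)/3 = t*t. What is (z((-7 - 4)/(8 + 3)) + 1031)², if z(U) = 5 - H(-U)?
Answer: 1079521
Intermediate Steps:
H(t) = -3*t² (H(t) = -3*t*t = -3*t²)
z(U) = 5 + 3*U² (z(U) = 5 - (-3)*(-U)² = 5 - (-3)*U² = 5 + 3*U²)
(z((-7 - 4)/(8 + 3)) + 1031)² = ((5 + 3*((-7 - 4)/(8 + 3))²) + 1031)² = ((5 + 3*(-11/11)²) + 1031)² = ((5 + 3*(-11*1/11)²) + 1031)² = ((5 + 3*(-1)²) + 1031)² = ((5 + 3*1) + 1031)² = ((5 + 3) + 1031)² = (8 + 1031)² = 1039² = 1079521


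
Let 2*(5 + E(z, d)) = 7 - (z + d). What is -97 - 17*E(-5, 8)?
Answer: -46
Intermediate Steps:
E(z, d) = -3/2 - d/2 - z/2 (E(z, d) = -5 + (7 - (z + d))/2 = -5 + (7 - (d + z))/2 = -5 + (7 + (-d - z))/2 = -5 + (7 - d - z)/2 = -5 + (7/2 - d/2 - z/2) = -3/2 - d/2 - z/2)
-97 - 17*E(-5, 8) = -97 - 17*(-3/2 - ½*8 - ½*(-5)) = -97 - 17*(-3/2 - 4 + 5/2) = -97 - 17*(-3) = -97 + 51 = -46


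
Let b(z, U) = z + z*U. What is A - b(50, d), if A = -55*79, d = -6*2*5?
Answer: -1395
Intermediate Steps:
d = -60 (d = -12*5 = -60)
b(z, U) = z + U*z
A = -4345
A - b(50, d) = -4345 - 50*(1 - 60) = -4345 - 50*(-59) = -4345 - 1*(-2950) = -4345 + 2950 = -1395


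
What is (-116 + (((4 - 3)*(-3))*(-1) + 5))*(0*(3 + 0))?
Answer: 0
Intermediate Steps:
(-116 + (((4 - 3)*(-3))*(-1) + 5))*(0*(3 + 0)) = (-116 + ((1*(-3))*(-1) + 5))*(0*3) = (-116 + (-3*(-1) + 5))*0 = (-116 + (3 + 5))*0 = (-116 + 8)*0 = -108*0 = 0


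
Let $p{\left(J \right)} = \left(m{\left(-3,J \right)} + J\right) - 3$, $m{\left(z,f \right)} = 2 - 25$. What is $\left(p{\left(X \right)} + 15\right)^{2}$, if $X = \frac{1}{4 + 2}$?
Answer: $\frac{4225}{36} \approx 117.36$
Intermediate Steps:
$m{\left(z,f \right)} = -23$ ($m{\left(z,f \right)} = 2 - 25 = -23$)
$X = \frac{1}{6} \approx 0.16667$
$p{\left(J \right)} = -26 + J$ ($p{\left(J \right)} = \left(-23 + J\right) - 3 = -26 + J$)
$\left(p{\left(X \right)} + 15\right)^{2} = \left(\left(-26 + \frac{1}{6}\right) + 15\right)^{2} = \left(- \frac{155}{6} + 15\right)^{2} = \left(- \frac{65}{6}\right)^{2} = \frac{4225}{36}$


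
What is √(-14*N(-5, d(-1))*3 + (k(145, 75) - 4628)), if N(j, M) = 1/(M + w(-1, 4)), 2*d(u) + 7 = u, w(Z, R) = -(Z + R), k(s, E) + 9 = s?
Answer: I*√4486 ≈ 66.978*I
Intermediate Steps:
k(s, E) = -9 + s
w(Z, R) = -R - Z (w(Z, R) = -(R + Z) = -R - Z)
d(u) = -7/2 + u/2
N(j, M) = 1/(-3 + M) (N(j, M) = 1/(M + (-1*4 - 1*(-1))) = 1/(M + (-4 + 1)) = 1/(M - 3) = 1/(-3 + M))
√(-14*N(-5, d(-1))*3 + (k(145, 75) - 4628)) = √(-14/(-3 + (-7/2 + (½)*(-1)))*3 + ((-9 + 145) - 4628)) = √(-14/(-3 + (-7/2 - ½))*3 + (136 - 4628)) = √(-14/(-3 - 4)*3 - 4492) = √(-14/(-7)*3 - 4492) = √(-14*(-⅐)*3 - 4492) = √(2*3 - 4492) = √(6 - 4492) = √(-4486) = I*√4486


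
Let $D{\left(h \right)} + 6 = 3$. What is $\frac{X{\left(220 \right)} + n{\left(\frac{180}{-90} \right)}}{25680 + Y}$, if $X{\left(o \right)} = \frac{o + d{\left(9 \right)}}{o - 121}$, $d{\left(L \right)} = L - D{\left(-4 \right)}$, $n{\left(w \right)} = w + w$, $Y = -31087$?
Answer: $\frac{164}{535293} \approx 0.00030637$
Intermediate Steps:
$D{\left(h \right)} = -3$ ($D{\left(h \right)} = -6 + 3 = -3$)
$n{\left(w \right)} = 2 w$
$d{\left(L \right)} = 3 + L$ ($d{\left(L \right)} = L - -3 = L + 3 = 3 + L$)
$X{\left(o \right)} = \frac{12 + o}{-121 + o}$ ($X{\left(o \right)} = \frac{o + \left(3 + 9\right)}{o - 121} = \frac{o + 12}{-121 + o} = \frac{12 + o}{-121 + o}$)
$\frac{X{\left(220 \right)} + n{\left(\frac{180}{-90} \right)}}{25680 + Y} = \frac{\frac{12 + 220}{-121 + 220} + 2 \frac{180}{-90}}{25680 - 31087} = \frac{\frac{1}{99} \cdot 232 + 2 \cdot 180 \left(- \frac{1}{90}\right)}{-5407} = \left(\frac{1}{99} \cdot 232 + 2 \left(-2\right)\right) \left(- \frac{1}{5407}\right) = \left(\frac{232}{99} - 4\right) \left(- \frac{1}{5407}\right) = \left(- \frac{164}{99}\right) \left(- \frac{1}{5407}\right) = \frac{164}{535293}$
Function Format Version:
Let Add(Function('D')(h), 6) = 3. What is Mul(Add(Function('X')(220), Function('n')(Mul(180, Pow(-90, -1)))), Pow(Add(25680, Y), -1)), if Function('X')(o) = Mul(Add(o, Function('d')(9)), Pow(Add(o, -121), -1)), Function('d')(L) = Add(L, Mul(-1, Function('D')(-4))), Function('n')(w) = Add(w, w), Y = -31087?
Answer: Rational(164, 535293) ≈ 0.00030637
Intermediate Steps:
Function('D')(h) = -3 (Function('D')(h) = Add(-6, 3) = -3)
Function('n')(w) = Mul(2, w)
Function('d')(L) = Add(3, L) (Function('d')(L) = Add(L, Mul(-1, -3)) = Add(L, 3) = Add(3, L))
Function('X')(o) = Mul(Pow(Add(-121, o), -1), Add(12, o)) (Function('X')(o) = Mul(Add(o, Add(3, 9)), Pow(Add(o, -121), -1)) = Mul(Add(o, 12), Pow(Add(-121, o), -1)) = Mul(Add(12, o), Pow(Add(-121, o), -1)) = Mul(Pow(Add(-121, o), -1), Add(12, o)))
Mul(Add(Function('X')(220), Function('n')(Mul(180, Pow(-90, -1)))), Pow(Add(25680, Y), -1)) = Mul(Add(Mul(Pow(Add(-121, 220), -1), Add(12, 220)), Mul(2, Mul(180, Pow(-90, -1)))), Pow(Add(25680, -31087), -1)) = Mul(Add(Mul(Pow(99, -1), 232), Mul(2, Mul(180, Rational(-1, 90)))), Pow(-5407, -1)) = Mul(Add(Mul(Rational(1, 99), 232), Mul(2, -2)), Rational(-1, 5407)) = Mul(Add(Rational(232, 99), -4), Rational(-1, 5407)) = Mul(Rational(-164, 99), Rational(-1, 5407)) = Rational(164, 535293)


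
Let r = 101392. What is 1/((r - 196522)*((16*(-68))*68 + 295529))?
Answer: -1/21075575850 ≈ -4.7448e-11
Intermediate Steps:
1/((r - 196522)*((16*(-68))*68 + 295529)) = 1/((101392 - 196522)*((16*(-68))*68 + 295529)) = 1/(-95130*(-1088*68 + 295529)) = 1/(-95130*(-73984 + 295529)) = 1/(-95130*221545) = 1/(-21075575850) = -1/21075575850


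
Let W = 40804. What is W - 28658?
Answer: 12146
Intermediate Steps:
W - 28658 = 40804 - 28658 = 12146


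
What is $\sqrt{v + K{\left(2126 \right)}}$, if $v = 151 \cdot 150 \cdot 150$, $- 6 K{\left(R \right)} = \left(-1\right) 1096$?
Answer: $\frac{2 \sqrt{7644786}}{3} \approx 1843.3$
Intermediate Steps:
$K{\left(R \right)} = \frac{548}{3}$ ($K{\left(R \right)} = - \frac{\left(-1\right) 1096}{6} = \left(- \frac{1}{6}\right) \left(-1096\right) = \frac{548}{3}$)
$v = 3397500$ ($v = 22650 \cdot 150 = 3397500$)
$\sqrt{v + K{\left(2126 \right)}} = \sqrt{3397500 + \frac{548}{3}} = \sqrt{\frac{10193048}{3}} = \frac{2 \sqrt{7644786}}{3}$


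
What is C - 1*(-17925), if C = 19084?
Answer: 37009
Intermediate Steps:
C - 1*(-17925) = 19084 - 1*(-17925) = 19084 + 17925 = 37009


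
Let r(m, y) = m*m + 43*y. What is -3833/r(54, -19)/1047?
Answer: -3833/2197653 ≈ -0.0017441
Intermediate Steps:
r(m, y) = m² + 43*y
-3833/r(54, -19)/1047 = -3833/(54² + 43*(-19))/1047 = -3833/(2916 - 817)*(1/1047) = -3833/2099*(1/1047) = -3833*1/2099*(1/1047) = -3833/2099*1/1047 = -3833/2197653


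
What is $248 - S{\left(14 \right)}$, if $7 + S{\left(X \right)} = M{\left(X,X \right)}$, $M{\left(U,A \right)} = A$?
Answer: $241$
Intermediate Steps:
$S{\left(X \right)} = -7 + X$
$248 - S{\left(14 \right)} = 248 - \left(-7 + 14\right) = 248 - 7 = 241$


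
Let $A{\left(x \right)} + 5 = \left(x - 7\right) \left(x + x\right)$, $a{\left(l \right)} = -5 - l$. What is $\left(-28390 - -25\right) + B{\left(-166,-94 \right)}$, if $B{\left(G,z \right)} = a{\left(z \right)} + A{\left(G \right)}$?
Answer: $29155$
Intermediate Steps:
$A{\left(x \right)} = -5 + 2 x \left(-7 + x\right)$ ($A{\left(x \right)} = -5 + \left(x - 7\right) \left(x + x\right) = -5 + \left(-7 + x\right) 2 x = -5 + 2 x \left(-7 + x\right)$)
$B{\left(G,z \right)} = -10 - z - 14 G + 2 G^{2}$ ($B{\left(G,z \right)} = \left(-5 - z\right) - \left(5 - 2 G^{2} + 14 G\right) = -10 - z - 14 G + 2 G^{2}$)
$\left(-28390 - -25\right) + B{\left(-166,-94 \right)} = \left(-28390 - -25\right) - \left(-2408 - 55112\right) = \left(-28390 + \left(-77 + 102\right)\right) + \left(-10 + 94 + 2324 + 2 \cdot 27556\right) = \left(-28390 + 25\right) + \left(-10 + 94 + 2324 + 55112\right) = -28365 + 57520 = 29155$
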